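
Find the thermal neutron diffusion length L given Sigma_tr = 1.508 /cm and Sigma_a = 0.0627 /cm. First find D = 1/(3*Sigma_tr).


D = 1 / (3 * Sigma_tr) = 1 / (3 * 1.508) = 0.2210433 cm
L = sqrt(D / Sigma_a)
L = sqrt(0.2210433 / 0.0627)
L = 1.8776 cm

1.8776


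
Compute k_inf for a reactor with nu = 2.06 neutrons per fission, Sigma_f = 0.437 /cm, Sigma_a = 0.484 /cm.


k_inf = nu * Sigma_f / Sigma_a
k_inf = 2.06 * 0.437 / 0.484
k_inf = 1.8600

1.8600


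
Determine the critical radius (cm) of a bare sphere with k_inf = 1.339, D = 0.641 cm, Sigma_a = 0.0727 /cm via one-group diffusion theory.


L^2 = D / Sigma_a = 0.641 / 0.0727 = 8.817056 cm^2
B_m^2 = (k_inf - 1) / L^2 = (1.339 - 1) / 8.817056 = 0.03844821 /cm^2
For a bare sphere: B_g = pi/R, so R_c = pi / sqrt(B_m^2)
R_c = pi / sqrt(0.03844821) = 16.022 cm

16.022


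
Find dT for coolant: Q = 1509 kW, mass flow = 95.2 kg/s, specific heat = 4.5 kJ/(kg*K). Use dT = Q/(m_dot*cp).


dT = Q / (m_dot * cp)
dT = 1509 / (95.2 * 4.5)
dT = 3.5224 C

3.5224


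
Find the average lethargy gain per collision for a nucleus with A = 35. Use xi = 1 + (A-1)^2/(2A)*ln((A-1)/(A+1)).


xi = 1 + (A-1)^2/(2A) * ln((A-1)/(A+1))
xi = 1 + (35-1)^2/(2*35) * ln((35-1)/(35 +1))
xi = 0.056070

0.056070


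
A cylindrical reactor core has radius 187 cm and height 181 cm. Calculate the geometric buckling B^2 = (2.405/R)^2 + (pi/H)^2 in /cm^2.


B^2 = (2.405/R)^2 + (pi/H)^2
B^2 = (2.405/187)^2 + (pi/181)^2
B^2 = 4.6667e-04 /cm^2

4.6667e-04


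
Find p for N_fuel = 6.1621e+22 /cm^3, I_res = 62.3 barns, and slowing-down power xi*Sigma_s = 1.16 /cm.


p = exp(-N * I * 1e-24 / (xi*Sigma_s))
p = exp(-6.1621e+22 * 62.3 * 1e-24 / 1.16)
p = 0.036535

0.036535


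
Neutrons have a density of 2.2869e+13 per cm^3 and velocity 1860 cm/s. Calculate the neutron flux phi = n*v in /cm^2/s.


phi = n * v
phi = 2.2869e+13 * 1860
phi = 4.2536e+16 /cm^2/s

4.2536e+16


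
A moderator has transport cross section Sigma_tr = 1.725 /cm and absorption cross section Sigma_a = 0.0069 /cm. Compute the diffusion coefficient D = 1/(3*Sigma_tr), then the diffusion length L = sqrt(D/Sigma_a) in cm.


D = 1 / (3 * Sigma_tr) = 1 / (3 * 1.725) = 0.1932367 cm
L = sqrt(D / Sigma_a)
L = sqrt(0.1932367 / 0.0069)
L = 5.2920 cm

5.2920


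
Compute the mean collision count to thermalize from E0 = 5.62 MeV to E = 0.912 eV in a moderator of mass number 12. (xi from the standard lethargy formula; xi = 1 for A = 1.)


xi = 1 + (A-1)^2/(2A)*ln((A-1)/(A+1)) = 0.1577690 (for A = 12)
n = ln(E0/E) / xi
n = ln(5.62e6 / 0.912) / 0.1577690
n = ln(6.162281e+06) / 0.1577690 = 99.094

99.094


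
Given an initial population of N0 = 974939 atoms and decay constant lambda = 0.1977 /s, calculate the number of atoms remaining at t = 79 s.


N = N0 * exp(-lambda * t)
N = 974939 * exp(-0.1977 * 79)
N = 0.16071

0.16071


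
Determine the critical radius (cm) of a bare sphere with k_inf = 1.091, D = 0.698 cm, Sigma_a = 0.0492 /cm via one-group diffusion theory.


L^2 = D / Sigma_a = 0.698 / 0.0492 = 14.18699 cm^2
B_m^2 = (k_inf - 1) / L^2 = (1.091 - 1) / 14.18699 = 0.006414327 /cm^2
For a bare sphere: B_g = pi/R, so R_c = pi / sqrt(B_m^2)
R_c = pi / sqrt(0.006414327) = 39.226 cm

39.226


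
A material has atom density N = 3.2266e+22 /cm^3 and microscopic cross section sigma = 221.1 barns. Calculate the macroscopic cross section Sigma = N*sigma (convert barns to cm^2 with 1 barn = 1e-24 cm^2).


Sigma = N * sigma_barns * 1e-24
Sigma = 3.2266e+22 * 221.1 * 1e-24
Sigma = 7.1340 /cm

7.1340


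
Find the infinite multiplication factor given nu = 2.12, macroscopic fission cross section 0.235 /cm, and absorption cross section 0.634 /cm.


k_inf = nu * Sigma_f / Sigma_a
k_inf = 2.12 * 0.235 / 0.634
k_inf = 0.78580

0.78580


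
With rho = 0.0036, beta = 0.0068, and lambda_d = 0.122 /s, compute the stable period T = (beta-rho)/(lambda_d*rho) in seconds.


T = (beta - rho) / (lambda_d * rho)
T = (0.0068 - 0.0036) / (0.122 * 0.0036)
T = 7.2860 s

7.2860


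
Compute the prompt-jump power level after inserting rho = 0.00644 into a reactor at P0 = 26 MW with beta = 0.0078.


P1/P0 = beta / (beta - rho)
P1/P0 = 0.0078 / (0.0078 - 0.00644) = 5.735294
P1 = 26 * 5.735294 = 149.12 MW

149.12


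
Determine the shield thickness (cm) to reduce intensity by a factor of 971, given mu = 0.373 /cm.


x = ln(factor) / mu
x = ln(971) / 0.373
x = 18.441 cm

18.441


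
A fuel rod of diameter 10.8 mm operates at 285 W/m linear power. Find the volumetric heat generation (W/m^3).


r = D / 2 / 1000 = 10.8 / 2 / 1000 = 0.0054 m
q''' = q' / (pi * r^2)
q''' = 285 / (pi * 0.0054^2)
q''' = 3.1111e+06 W/m^3

3.1111e+06


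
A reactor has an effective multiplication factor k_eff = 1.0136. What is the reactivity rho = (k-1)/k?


rho = (k_eff - 1) / k_eff
rho = (1.0136 - 1) / 1.0136
rho = 0.013418

0.013418


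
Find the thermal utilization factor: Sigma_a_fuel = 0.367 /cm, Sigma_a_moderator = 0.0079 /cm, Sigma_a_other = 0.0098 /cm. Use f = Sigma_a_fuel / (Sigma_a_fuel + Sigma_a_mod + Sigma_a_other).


f = Sigma_a_fuel / (Sigma_a_fuel + Sigma_a_mod + Sigma_a_other)
f = 0.367 / (0.367 + 0.0079 + 0.0098)
f = 0.95399

0.95399


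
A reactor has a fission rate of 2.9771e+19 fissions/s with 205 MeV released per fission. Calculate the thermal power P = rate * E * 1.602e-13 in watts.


P = fission_rate * E_MeV * 1.602e-13
P = 2.9771e+19 * 205 * 1.602e-13
P = 9.7771e+08 W

9.7771e+08


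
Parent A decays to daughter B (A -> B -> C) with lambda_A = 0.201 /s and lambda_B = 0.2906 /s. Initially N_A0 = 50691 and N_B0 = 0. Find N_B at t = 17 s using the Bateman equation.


N_B(t) = lambda_A * N_A0 / (lambda_B - lambda_A) * [exp(-lambda_A*t) - exp(-lambda_B*t)]
exp(-0.201*17) = 0.03281072; exp(-0.2906*17) = 0.007153168
N_B = 0.201 * 50691 / (0.2906 - 0.201) * (0.03281072 - 0.007153168)
N_B = 2917.7

2917.7


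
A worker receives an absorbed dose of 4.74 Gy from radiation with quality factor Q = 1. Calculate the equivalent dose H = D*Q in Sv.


H = D * Q
H = 4.74 * 1
H = 4.7400 Sv

4.7400


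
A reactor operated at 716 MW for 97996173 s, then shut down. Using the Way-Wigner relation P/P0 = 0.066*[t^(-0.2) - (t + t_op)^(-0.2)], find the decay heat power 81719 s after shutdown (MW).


P/P0 = 0.066 * [t^(-0.2) - (t + t_op)^(-0.2)]
P/P0 = 0.066 * [81719^(-0.2) - (81719 + 97996173)^(-0.2)]
P/P0 = 0.066 * [0.1041203 - 0.02521656] = 0.005207647
P = 716 * 0.005207647 = 3.7287 MW

3.7287


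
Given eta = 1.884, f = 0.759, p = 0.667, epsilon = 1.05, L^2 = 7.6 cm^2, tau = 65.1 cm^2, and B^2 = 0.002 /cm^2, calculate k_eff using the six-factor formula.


k_inf = eta*f*p*eps = 1.884*0.759*0.667*1.05 = 1.001470
P_TNL = 1/(1 + L^2*B^2) = 1/(1 + 7.6*0.002) = 0.9850276
P_FNL = exp(-B^2*tau) = exp(-0.002*65.1) = 0.8779198
k_eff = k_inf * P_TNL * P_FNL = 1.001470 * 0.9850276 * 0.8779198
k_eff = 0.86605

0.86605


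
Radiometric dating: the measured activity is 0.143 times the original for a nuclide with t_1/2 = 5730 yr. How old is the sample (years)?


lambda = ln(2) / t_half = ln(2) / 5730 = 1.209681e-04 /yr
t = -ln(A/A0) / lambda
t = -ln(0.143) / 1.209681e-04
t = 16078 yr

16078


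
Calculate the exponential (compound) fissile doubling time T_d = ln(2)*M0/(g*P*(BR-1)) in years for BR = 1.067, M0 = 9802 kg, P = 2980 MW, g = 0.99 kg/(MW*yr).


Breeding gain G = BR - 1 = 1.067 - 1 = 0.067
Fissile production rate = g * P * G = 0.99 * 2980 * 0.067 = 197.6634 kg/yr
T_d = ln(2) * M0 / (g * P * G)
T_d = ln(2) * 9802 / 197.6634 = 34.373 yr

34.373


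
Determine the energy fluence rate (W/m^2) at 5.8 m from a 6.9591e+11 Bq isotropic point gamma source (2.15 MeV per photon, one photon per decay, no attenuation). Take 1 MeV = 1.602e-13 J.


psi = A * E * 1.602e-13 / (4*pi*r^2)
psi = 6.9591e+11 * 2.15 * 1.602e-13 / (4*pi*5.8^2)
psi = 5.6701e-04 W/m^2

5.6701e-04


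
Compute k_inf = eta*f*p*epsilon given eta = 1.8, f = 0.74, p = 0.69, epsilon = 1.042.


k_inf = eta * f * p * epsilon
k_inf = 1.8 * 0.74 * 0.69 * 1.042
k_inf = 0.95768

0.95768


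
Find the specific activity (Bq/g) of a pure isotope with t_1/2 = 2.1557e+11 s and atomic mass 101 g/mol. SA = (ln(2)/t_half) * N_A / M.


lambda = ln(2) / t_half = ln(2) / 2.1557e+11 = 3.215416e-12 /s
SA = lambda * N_A / M
SA = 3.215416e-12 * 6.022e23 / 101
SA = 1.9172e+10 Bq/g

1.9172e+10


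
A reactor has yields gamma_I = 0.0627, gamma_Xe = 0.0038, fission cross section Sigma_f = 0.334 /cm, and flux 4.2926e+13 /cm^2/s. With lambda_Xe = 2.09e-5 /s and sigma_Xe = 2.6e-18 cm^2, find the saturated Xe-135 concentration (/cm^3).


Xe_eq = (gamma_I + gamma_Xe) * Sigma_f * phi / (lambda_Xe + sigma_Xe * phi)
Numerator = (0.0627 + 0.0038) * 0.334 * 4.2926e+13 = 9.534294e+11
Denominator = 2.09e-5 + 2.6e-18 * 4.2926e+13 = 1.325076e-04
Xe_eq = 9.534294e+11 / 1.325076e-04 = 7.1953e+15 /cm^3

7.1953e+15


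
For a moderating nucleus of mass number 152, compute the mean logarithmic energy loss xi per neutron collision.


xi = 1 + (A-1)^2/(2A) * ln((A-1)/(A+1))
xi = 1 + (152-1)^2/(2*152) * ln((152-1)/(152 +1))
xi = 0.013100

0.013100


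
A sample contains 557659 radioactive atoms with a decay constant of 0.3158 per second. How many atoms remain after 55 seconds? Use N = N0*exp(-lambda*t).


N = N0 * exp(-lambda * t)
N = 557659 * exp(-0.3158 * 55)
N = 0.015963

0.015963


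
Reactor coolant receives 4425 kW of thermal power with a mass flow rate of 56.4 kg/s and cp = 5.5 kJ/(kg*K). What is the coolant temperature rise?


dT = Q / (m_dot * cp)
dT = 4425 / (56.4 * 5.5)
dT = 14.265 C

14.265


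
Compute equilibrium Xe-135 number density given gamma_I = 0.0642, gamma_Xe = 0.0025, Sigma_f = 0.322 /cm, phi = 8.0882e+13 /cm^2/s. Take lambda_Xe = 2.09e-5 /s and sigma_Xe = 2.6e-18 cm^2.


Xe_eq = (gamma_I + gamma_Xe) * Sigma_f * phi / (lambda_Xe + sigma_Xe * phi)
Numerator = (0.0642 + 0.0025) * 0.322 * 8.0882e+13 = 1.737135e+12
Denominator = 2.09e-5 + 2.6e-18 * 8.0882e+13 = 2.311932e-04
Xe_eq = 1.737135e+12 / 2.311932e-04 = 7.5138e+15 /cm^3

7.5138e+15


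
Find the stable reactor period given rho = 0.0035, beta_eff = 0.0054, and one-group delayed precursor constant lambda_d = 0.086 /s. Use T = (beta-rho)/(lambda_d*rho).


T = (beta - rho) / (lambda_d * rho)
T = (0.0054 - 0.0035) / (0.086 * 0.0035)
T = 6.3123 s

6.3123


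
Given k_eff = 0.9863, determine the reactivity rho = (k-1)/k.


rho = (k_eff - 1) / k_eff
rho = (0.9863 - 1) / 0.9863
rho = -0.013890

-0.013890


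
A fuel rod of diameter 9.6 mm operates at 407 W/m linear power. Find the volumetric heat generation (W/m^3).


r = D / 2 / 1000 = 9.6 / 2 / 1000 = 0.0048 m
q''' = q' / (pi * r^2)
q''' = 407 / (pi * 0.0048^2)
q''' = 5.6229e+06 W/m^3

5.6229e+06


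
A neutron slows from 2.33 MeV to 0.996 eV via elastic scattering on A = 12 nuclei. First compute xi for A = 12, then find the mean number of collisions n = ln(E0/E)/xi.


xi = 1 + (A-1)^2/(2A)*ln((A-1)/(A+1)) = 0.1577690 (for A = 12)
n = ln(E0/E) / xi
n = ln(2.33e6 / 0.996) / 0.1577690
n = ln(2.339357e+06) / 0.1577690 = 92.955

92.955


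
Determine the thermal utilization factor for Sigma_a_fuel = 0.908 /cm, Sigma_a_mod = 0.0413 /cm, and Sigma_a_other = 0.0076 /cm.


f = Sigma_a_fuel / (Sigma_a_fuel + Sigma_a_mod + Sigma_a_other)
f = 0.908 / (0.908 + 0.0413 + 0.0076)
f = 0.94890

0.94890


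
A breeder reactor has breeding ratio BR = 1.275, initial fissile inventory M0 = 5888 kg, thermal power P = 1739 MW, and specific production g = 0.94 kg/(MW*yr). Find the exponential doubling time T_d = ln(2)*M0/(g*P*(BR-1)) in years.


Breeding gain G = BR - 1 = 1.275 - 1 = 0.275
Fissile production rate = g * P * G = 0.94 * 1739 * 0.275 = 449.5315 kg/yr
T_d = ln(2) * M0 / (g * P * G)
T_d = ln(2) * 5888 / 449.5315 = 9.0789 yr

9.0789


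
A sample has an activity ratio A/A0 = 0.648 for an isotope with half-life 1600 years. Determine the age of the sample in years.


lambda = ln(2) / t_half = ln(2) / 1600 = 4.332170e-04 /yr
t = -ln(A/A0) / lambda
t = -ln(0.648) / 4.332170e-04
t = 1001.5 yr

1001.5


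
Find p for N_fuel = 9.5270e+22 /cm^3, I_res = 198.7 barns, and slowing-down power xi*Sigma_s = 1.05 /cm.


p = exp(-N * I * 1e-24 / (xi*Sigma_s))
p = exp(-9.5270e+22 * 198.7 * 1e-24 / 1.05)
p = 1.4799e-08

1.4799e-08


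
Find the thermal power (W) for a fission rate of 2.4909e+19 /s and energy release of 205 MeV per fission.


P = fission_rate * E_MeV * 1.602e-13
P = 2.4909e+19 * 205 * 1.602e-13
P = 8.1804e+08 W

8.1804e+08


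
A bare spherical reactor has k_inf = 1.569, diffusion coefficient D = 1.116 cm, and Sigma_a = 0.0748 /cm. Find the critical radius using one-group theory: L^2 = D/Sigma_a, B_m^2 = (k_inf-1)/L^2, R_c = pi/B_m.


L^2 = D / Sigma_a = 1.116 / 0.0748 = 14.91979 cm^2
B_m^2 = (k_inf - 1) / L^2 = (1.569 - 1) / 14.91979 = 0.03813727 /cm^2
For a bare sphere: B_g = pi/R, so R_c = pi / sqrt(B_m^2)
R_c = pi / sqrt(0.03813727) = 16.087 cm

16.087


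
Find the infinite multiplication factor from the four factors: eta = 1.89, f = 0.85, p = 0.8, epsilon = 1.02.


k_inf = eta * f * p * epsilon
k_inf = 1.89 * 0.85 * 0.8 * 1.02
k_inf = 1.3109

1.3109


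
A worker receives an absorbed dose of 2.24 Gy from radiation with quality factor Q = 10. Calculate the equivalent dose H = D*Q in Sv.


H = D * Q
H = 2.24 * 10
H = 22.400 Sv

22.400


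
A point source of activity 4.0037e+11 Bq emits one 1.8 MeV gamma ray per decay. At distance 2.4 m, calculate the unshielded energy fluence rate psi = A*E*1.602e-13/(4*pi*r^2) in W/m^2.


psi = A * E * 1.602e-13 / (4*pi*r^2)
psi = 4.0037e+11 * 1.8 * 1.602e-13 / (4*pi*2.4^2)
psi = 0.0015950 W/m^2

0.0015950


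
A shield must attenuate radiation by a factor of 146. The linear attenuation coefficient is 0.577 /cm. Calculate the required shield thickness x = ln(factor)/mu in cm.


x = ln(factor) / mu
x = ln(146) / 0.577
x = 8.6371 cm

8.6371


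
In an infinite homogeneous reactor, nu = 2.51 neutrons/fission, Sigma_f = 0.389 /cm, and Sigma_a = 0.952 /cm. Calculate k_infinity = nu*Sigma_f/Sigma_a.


k_inf = nu * Sigma_f / Sigma_a
k_inf = 2.51 * 0.389 / 0.952
k_inf = 1.0256

1.0256


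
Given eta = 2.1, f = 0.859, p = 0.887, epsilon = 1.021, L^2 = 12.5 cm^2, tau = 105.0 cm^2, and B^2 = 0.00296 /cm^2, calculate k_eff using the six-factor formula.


k_inf = eta*f*p*eps = 2.1*0.859*0.887*1.021 = 1.633661
P_TNL = 1/(1 + L^2*B^2) = 1/(1 + 12.5*0.00296) = 0.9643202
P_FNL = exp(-B^2*tau) = exp(-0.00296*105.0) = 0.7328604
k_eff = k_inf * P_TNL * P_FNL = 1.633661 * 0.9643202 * 0.7328604
k_eff = 1.1545

1.1545


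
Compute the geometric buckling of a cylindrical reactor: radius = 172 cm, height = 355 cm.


B^2 = (2.405/R)^2 + (pi/H)^2
B^2 = (2.405/172)^2 + (pi/355)^2
B^2 = 2.7383e-04 /cm^2

2.7383e-04


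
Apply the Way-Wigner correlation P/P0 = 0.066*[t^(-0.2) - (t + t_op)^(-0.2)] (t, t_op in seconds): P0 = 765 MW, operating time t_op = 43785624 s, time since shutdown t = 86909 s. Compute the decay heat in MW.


P/P0 = 0.066 * [t^(-0.2) - (t + t_op)^(-0.2)]
P/P0 = 0.066 * [86909^(-0.2) - (86909 + 43785624)^(-0.2)]
P/P0 = 0.066 * [0.1028459 - 0.02961839] = 0.004833016
P = 765 * 0.004833016 = 3.6973 MW

3.6973


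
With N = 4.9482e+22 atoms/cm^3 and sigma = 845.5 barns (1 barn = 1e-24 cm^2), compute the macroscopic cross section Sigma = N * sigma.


Sigma = N * sigma_barns * 1e-24
Sigma = 4.9482e+22 * 845.5 * 1e-24
Sigma = 41.837 /cm

41.837


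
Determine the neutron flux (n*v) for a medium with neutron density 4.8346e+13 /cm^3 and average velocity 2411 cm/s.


phi = n * v
phi = 4.8346e+13 * 2411
phi = 1.1656e+17 /cm^2/s

1.1656e+17


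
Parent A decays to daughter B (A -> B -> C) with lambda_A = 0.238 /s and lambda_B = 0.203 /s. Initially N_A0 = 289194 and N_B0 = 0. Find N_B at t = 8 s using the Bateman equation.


N_B(t) = lambda_A * N_A0 / (lambda_B - lambda_A) * [exp(-lambda_A*t) - exp(-lambda_B*t)]
exp(-0.238*8) = 0.1489715; exp(-0.203*8) = 0.1971087
N_B = 0.238 * 289194 / (0.203 - 0.238) * (0.1489715 - 0.1971087)
N_B = 94663

94663


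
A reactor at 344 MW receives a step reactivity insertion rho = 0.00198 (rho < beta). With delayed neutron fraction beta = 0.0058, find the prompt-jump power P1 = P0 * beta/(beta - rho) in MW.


P1/P0 = beta / (beta - rho)
P1/P0 = 0.0058 / (0.0058 - 0.00198) = 1.518325
P1 = 344 * 1.518325 = 522.30 MW

522.30


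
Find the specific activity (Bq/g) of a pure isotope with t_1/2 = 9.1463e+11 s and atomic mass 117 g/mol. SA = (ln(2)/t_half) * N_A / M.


lambda = ln(2) / t_half = ln(2) / 9.1463e+11 = 7.578444e-13 /s
SA = lambda * N_A / M
SA = 7.578444e-13 * 6.022e23 / 117
SA = 3.9006e+09 Bq/g

3.9006e+09


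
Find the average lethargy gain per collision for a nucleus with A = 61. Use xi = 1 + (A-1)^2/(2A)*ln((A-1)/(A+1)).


xi = 1 + (A-1)^2/(2A) * ln((A-1)/(A+1))
xi = 1 + (61-1)^2/(2*61) * ln((61-1)/(61 +1))
xi = 0.032431

0.032431


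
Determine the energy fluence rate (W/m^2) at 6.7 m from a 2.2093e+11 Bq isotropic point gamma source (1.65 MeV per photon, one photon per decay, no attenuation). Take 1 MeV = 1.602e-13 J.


psi = A * E * 1.602e-13 / (4*pi*r^2)
psi = 2.2093e+11 * 1.65 * 1.602e-13 / (4*pi*6.7^2)
psi = 1.0352e-04 W/m^2

1.0352e-04


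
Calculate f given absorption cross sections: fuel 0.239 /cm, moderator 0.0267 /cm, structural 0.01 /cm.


f = Sigma_a_fuel / (Sigma_a_fuel + Sigma_a_mod + Sigma_a_other)
f = 0.239 / (0.239 + 0.0267 + 0.01)
f = 0.86688

0.86688


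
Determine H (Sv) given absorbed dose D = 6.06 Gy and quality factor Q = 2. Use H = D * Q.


H = D * Q
H = 6.06 * 2
H = 12.120 Sv

12.120


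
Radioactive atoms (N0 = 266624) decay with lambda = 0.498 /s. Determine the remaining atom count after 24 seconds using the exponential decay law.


N = N0 * exp(-lambda * t)
N = 266624 * exp(-0.498 * 24)
N = 1.7187

1.7187


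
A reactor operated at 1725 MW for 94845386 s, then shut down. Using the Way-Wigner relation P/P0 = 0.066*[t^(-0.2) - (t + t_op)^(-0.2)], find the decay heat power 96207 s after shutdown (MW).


P/P0 = 0.066 * [t^(-0.2) - (t + t_op)^(-0.2)]
P/P0 = 0.066 * [96207^(-0.2) - (96207 + 94845386)^(-0.2)]
P/P0 = 0.066 * [0.1007764 - 0.02538100] = 0.004976096
P = 1725 * 0.004976096 = 8.5838 MW

8.5838


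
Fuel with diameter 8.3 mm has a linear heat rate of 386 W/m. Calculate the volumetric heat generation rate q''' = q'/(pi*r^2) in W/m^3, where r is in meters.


r = D / 2 / 1000 = 8.3 / 2 / 1000 = 0.00415 m
q''' = q' / (pi * r^2)
q''' = 386 / (pi * 0.00415^2)
q''' = 7.1341e+06 W/m^3

7.1341e+06


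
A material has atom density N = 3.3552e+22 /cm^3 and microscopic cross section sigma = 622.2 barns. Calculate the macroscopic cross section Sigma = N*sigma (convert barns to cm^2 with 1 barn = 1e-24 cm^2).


Sigma = N * sigma_barns * 1e-24
Sigma = 3.3552e+22 * 622.2 * 1e-24
Sigma = 20.876 /cm

20.876


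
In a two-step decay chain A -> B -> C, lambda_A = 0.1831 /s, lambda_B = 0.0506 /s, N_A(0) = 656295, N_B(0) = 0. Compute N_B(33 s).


N_B(t) = lambda_A * N_A0 / (lambda_B - lambda_A) * [exp(-lambda_A*t) - exp(-lambda_B*t)]
exp(-0.1831*33) = 0.002376088; exp(-0.0506*33) = 0.1882847
N_B = 0.1831 * 656295 / (0.0506 - 0.1831) * (0.002376088 - 0.1882847)
N_B = 168605

168605


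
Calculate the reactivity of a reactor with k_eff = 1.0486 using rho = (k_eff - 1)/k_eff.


rho = (k_eff - 1) / k_eff
rho = (1.0486 - 1) / 1.0486
rho = 0.046348

0.046348


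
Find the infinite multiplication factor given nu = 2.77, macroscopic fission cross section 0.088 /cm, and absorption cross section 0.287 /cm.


k_inf = nu * Sigma_f / Sigma_a
k_inf = 2.77 * 0.088 / 0.287
k_inf = 0.84934

0.84934


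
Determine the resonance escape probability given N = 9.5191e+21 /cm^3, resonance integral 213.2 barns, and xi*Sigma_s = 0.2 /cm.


p = exp(-N * I * 1e-24 / (xi*Sigma_s))
p = exp(-9.5191e+21 * 213.2 * 1e-24 / 0.2)
p = 3.9179e-05

3.9179e-05


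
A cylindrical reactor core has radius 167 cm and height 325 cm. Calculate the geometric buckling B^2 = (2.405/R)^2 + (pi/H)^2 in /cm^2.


B^2 = (2.405/R)^2 + (pi/H)^2
B^2 = (2.405/167)^2 + (pi/325)^2
B^2 = 3.0083e-04 /cm^2

3.0083e-04


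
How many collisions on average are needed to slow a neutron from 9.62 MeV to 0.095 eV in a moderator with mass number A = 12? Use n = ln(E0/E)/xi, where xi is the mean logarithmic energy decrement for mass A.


xi = 1 + (A-1)^2/(2A)*ln((A-1)/(A+1)) = 0.1577690 (for A = 12)
n = ln(E0/E) / xi
n = ln(9.62e6 / 0.095) / 0.1577690
n = ln(1.012632e+08) / 0.1577690 = 116.84

116.84


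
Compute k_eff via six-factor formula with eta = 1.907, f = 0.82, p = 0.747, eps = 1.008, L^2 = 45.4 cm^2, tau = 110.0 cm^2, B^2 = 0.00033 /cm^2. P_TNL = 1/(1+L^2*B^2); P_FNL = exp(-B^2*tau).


k_inf = eta*f*p*eps = 1.907*0.82*0.747*1.008 = 1.177459
P_TNL = 1/(1 + L^2*B^2) = 1/(1 + 45.4*0.00033) = 0.9852391
P_FNL = exp(-B^2*tau) = exp(-0.00033*110.0) = 0.9643509
k_eff = k_inf * P_TNL * P_FNL = 1.177459 * 0.9852391 * 0.9643509
k_eff = 1.1187

1.1187


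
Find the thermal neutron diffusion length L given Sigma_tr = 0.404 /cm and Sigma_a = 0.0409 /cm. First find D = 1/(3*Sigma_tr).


D = 1 / (3 * Sigma_tr) = 1 / (3 * 0.404) = 0.8250825 cm
L = sqrt(D / Sigma_a)
L = sqrt(0.8250825 / 0.0409)
L = 4.4915 cm

4.4915


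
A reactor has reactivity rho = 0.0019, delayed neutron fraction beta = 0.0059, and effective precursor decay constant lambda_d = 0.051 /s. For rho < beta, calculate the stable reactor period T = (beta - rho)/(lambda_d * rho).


T = (beta - rho) / (lambda_d * rho)
T = (0.0059 - 0.0019) / (0.051 * 0.0019)
T = 41.280 s

41.280


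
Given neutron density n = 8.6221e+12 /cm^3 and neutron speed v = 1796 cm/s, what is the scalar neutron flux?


phi = n * v
phi = 8.6221e+12 * 1796
phi = 1.5485e+16 /cm^2/s

1.5485e+16


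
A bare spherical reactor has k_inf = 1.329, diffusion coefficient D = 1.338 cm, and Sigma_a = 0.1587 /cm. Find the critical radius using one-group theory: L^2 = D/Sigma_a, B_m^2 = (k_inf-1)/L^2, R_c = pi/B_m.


L^2 = D / Sigma_a = 1.338 / 0.1587 = 8.431002 cm^2
B_m^2 = (k_inf - 1) / L^2 = (1.329 - 1) / 8.431002 = 0.03902265 /cm^2
For a bare sphere: B_g = pi/R, so R_c = pi / sqrt(B_m^2)
R_c = pi / sqrt(0.03902265) = 15.903 cm

15.903


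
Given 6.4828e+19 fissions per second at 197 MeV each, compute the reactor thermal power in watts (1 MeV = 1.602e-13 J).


P = fission_rate * E_MeV * 1.602e-13
P = 6.4828e+19 * 197 * 1.602e-13
P = 2.0459e+09 W

2.0459e+09


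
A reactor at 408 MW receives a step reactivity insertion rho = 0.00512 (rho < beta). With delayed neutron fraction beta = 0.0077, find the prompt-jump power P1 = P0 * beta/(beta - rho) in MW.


P1/P0 = beta / (beta - rho)
P1/P0 = 0.0077 / (0.0077 - 0.00512) = 2.984496
P1 = 408 * 2.984496 = 1217.7 MW

1217.7


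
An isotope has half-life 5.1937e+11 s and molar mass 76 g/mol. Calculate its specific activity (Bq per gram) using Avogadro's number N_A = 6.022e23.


lambda = ln(2) / t_half = ln(2) / 5.1937e+11 = 1.334592e-12 /s
SA = lambda * N_A / M
SA = 1.334592e-12 * 6.022e23 / 76
SA = 1.0575e+10 Bq/g

1.0575e+10


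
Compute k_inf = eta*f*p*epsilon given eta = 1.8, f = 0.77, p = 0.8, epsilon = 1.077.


k_inf = eta * f * p * epsilon
k_inf = 1.8 * 0.77 * 0.8 * 1.077
k_inf = 1.1942

1.1942


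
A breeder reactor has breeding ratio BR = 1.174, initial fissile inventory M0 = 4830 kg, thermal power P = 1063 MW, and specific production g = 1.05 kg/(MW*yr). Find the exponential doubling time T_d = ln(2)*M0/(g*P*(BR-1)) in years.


Breeding gain G = BR - 1 = 1.174 - 1 = 0.174
Fissile production rate = g * P * G = 1.05 * 1063 * 0.174 = 194.2101 kg/yr
T_d = ln(2) * M0 / (g * P * G)
T_d = ln(2) * 4830 / 194.2101 = 17.239 yr

17.239


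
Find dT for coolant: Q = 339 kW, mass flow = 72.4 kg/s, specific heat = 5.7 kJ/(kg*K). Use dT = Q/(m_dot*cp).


dT = Q / (m_dot * cp)
dT = 339 / (72.4 * 5.7)
dT = 0.82146 C

0.82146


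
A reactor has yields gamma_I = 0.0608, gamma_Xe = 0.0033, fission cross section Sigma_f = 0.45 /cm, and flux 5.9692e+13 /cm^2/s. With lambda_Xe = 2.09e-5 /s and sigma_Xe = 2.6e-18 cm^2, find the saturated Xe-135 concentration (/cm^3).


Xe_eq = (gamma_I + gamma_Xe) * Sigma_f * phi / (lambda_Xe + sigma_Xe * phi)
Numerator = (0.0608 + 0.0033) * 0.45 * 5.9692e+13 = 1.721816e+12
Denominator = 2.09e-5 + 2.6e-18 * 5.9692e+13 = 1.760992e-04
Xe_eq = 1.721816e+12 / 1.760992e-04 = 9.7775e+15 /cm^3

9.7775e+15


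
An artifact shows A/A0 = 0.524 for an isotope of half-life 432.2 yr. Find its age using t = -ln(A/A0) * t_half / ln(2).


lambda = ln(2) / t_half = ln(2) / 432.2 = 0.001603765 /yr
t = -ln(A/A0) / lambda
t = -ln(0.524) / 0.001603765
t = 402.97 yr

402.97


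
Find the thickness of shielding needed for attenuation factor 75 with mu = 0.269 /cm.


x = ln(factor) / mu
x = ln(75) / 0.269
x = 16.050 cm

16.050


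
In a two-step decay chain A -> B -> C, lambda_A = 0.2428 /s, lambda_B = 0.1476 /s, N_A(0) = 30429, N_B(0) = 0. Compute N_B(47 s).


N_B(t) = lambda_A * N_A0 / (lambda_B - lambda_A) * [exp(-lambda_A*t) - exp(-lambda_B*t)]
exp(-0.2428*47) = 1.106637e-05; exp(-0.1476*47) = 9.709846e-04
N_B = 0.2428 * 30429 / (0.1476 - 0.2428) * (1.106637e-05 - 9.709846e-04)
N_B = 74.496

74.496


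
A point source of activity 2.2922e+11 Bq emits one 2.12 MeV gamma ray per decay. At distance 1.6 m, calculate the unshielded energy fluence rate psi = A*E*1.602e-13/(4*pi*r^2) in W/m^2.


psi = A * E * 1.602e-13 / (4*pi*r^2)
psi = 2.2922e+11 * 2.12 * 1.602e-13 / (4*pi*1.6^2)
psi = 0.0024199 W/m^2

0.0024199


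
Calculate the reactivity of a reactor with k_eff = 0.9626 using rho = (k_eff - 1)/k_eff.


rho = (k_eff - 1) / k_eff
rho = (0.9626 - 1) / 0.9626
rho = -0.038853

-0.038853


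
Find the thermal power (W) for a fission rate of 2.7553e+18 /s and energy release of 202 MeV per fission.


P = fission_rate * E_MeV * 1.602e-13
P = 2.7553e+18 * 202 * 1.602e-13
P = 8.9163e+07 W

8.9163e+07


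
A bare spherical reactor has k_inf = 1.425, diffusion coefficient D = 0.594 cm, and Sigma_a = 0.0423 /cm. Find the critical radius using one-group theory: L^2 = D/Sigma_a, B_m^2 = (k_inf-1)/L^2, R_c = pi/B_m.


L^2 = D / Sigma_a = 0.594 / 0.0423 = 14.04255 cm^2
B_m^2 = (k_inf - 1) / L^2 = (1.425 - 1) / 14.04255 = 0.03026516 /cm^2
For a bare sphere: B_g = pi/R, so R_c = pi / sqrt(B_m^2)
R_c = pi / sqrt(0.03026516) = 18.058 cm

18.058


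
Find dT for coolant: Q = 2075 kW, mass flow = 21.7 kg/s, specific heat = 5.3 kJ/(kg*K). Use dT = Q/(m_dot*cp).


dT = Q / (m_dot * cp)
dT = 2075 / (21.7 * 5.3)
dT = 18.042 C

18.042


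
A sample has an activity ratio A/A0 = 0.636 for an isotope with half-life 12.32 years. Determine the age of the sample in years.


lambda = ln(2) / t_half = ln(2) / 12.32 = 0.05626195 /yr
t = -ln(A/A0) / lambda
t = -ln(0.636) / 0.05626195
t = 8.0437 yr

8.0437


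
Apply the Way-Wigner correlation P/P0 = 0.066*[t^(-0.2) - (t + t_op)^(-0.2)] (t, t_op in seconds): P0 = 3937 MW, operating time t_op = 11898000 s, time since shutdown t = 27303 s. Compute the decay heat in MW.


P/P0 = 0.066 * [t^(-0.2) - (t + t_op)^(-0.2)]
P/P0 = 0.066 * [27303^(-0.2) - (27303 + 11898000)^(-0.2)]
P/P0 = 0.066 * [0.1296456 - 0.03843316] = 0.006020021
P = 3937 * 0.006020021 = 23.701 MW

23.701


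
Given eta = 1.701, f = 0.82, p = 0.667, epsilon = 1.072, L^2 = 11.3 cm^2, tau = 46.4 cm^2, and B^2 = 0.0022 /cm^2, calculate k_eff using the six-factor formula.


k_inf = eta*f*p*eps = 1.701*0.82*0.667*1.072 = 0.9973298
P_TNL = 1/(1 + L^2*B^2) = 1/(1 + 11.3*0.0022) = 0.9757430
P_FNL = exp(-B^2*tau) = exp(-0.0022*46.4) = 0.9029573
k_eff = k_inf * P_TNL * P_FNL = 0.9973298 * 0.9757430 * 0.9029573
k_eff = 0.87870

0.87870


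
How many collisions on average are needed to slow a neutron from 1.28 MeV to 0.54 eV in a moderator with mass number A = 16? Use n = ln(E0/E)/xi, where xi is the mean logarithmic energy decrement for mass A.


xi = 1 + (A-1)^2/(2A)*ln((A-1)/(A+1)) = 0.1199467 (for A = 16)
n = ln(E0/E) / xi
n = ln(1.28e6 / 0.54) / 0.1199467
n = ln(2.370370e+06) / 0.1199467 = 122.38

122.38


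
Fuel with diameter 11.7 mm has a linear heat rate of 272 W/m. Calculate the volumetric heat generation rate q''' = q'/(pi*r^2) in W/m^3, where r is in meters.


r = D / 2 / 1000 = 11.7 / 2 / 1000 = 0.00585 m
q''' = q' / (pi * r^2)
q''' = 272 / (pi * 0.00585^2)
q''' = 2.5299e+06 W/m^3

2.5299e+06


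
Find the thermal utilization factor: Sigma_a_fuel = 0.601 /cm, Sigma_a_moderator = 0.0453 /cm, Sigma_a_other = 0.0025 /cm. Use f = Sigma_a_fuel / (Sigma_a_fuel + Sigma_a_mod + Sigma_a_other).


f = Sigma_a_fuel / (Sigma_a_fuel + Sigma_a_mod + Sigma_a_other)
f = 0.601 / (0.601 + 0.0453 + 0.0025)
f = 0.92633

0.92633


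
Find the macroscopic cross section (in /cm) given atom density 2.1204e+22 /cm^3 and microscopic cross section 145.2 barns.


Sigma = N * sigma_barns * 1e-24
Sigma = 2.1204e+22 * 145.2 * 1e-24
Sigma = 3.0788 /cm

3.0788


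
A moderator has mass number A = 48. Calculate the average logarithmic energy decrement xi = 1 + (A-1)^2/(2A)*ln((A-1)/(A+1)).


xi = 1 + (A-1)^2/(2A) * ln((A-1)/(A+1))
xi = 1 + (48-1)^2/(2*48) * ln((48-1)/(48 +1))
xi = 0.041094

0.041094


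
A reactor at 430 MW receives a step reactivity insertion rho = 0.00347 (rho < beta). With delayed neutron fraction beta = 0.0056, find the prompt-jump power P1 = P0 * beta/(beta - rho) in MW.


P1/P0 = beta / (beta - rho)
P1/P0 = 0.0056 / (0.0056 - 0.00347) = 2.629108
P1 = 430 * 2.629108 = 1130.5 MW

1130.5


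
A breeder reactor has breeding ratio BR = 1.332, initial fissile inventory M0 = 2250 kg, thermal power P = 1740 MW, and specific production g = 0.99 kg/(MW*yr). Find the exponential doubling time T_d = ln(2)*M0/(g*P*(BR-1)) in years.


Breeding gain G = BR - 1 = 1.332 - 1 = 0.332
Fissile production rate = g * P * G = 0.99 * 1740 * 0.332 = 571.9032 kg/yr
T_d = ln(2) * M0 / (g * P * G)
T_d = ln(2) * 2250 / 571.9032 = 2.7270 yr

2.7270


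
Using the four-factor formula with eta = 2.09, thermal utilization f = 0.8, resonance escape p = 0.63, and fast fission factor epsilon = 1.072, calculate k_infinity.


k_inf = eta * f * p * epsilon
k_inf = 2.09 * 0.8 * 0.63 * 1.072
k_inf = 1.1292

1.1292


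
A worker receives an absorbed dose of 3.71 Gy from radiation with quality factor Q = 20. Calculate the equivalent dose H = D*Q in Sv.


H = D * Q
H = 3.71 * 20
H = 74.200 Sv

74.200


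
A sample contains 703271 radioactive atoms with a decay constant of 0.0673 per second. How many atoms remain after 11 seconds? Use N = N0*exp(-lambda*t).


N = N0 * exp(-lambda * t)
N = 703271 * exp(-0.0673 * 11)
N = 335440

335440


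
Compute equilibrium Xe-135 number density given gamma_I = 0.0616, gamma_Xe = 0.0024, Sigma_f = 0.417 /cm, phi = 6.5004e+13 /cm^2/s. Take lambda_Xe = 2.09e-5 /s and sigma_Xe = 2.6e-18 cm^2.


Xe_eq = (gamma_I + gamma_Xe) * Sigma_f * phi / (lambda_Xe + sigma_Xe * phi)
Numerator = (0.0616 + 0.0024) * 0.417 * 6.5004e+13 = 1.734827e+12
Denominator = 2.09e-5 + 2.6e-18 * 6.5004e+13 = 1.899104e-04
Xe_eq = 1.734827e+12 / 1.899104e-04 = 9.1350e+15 /cm^3

9.1350e+15


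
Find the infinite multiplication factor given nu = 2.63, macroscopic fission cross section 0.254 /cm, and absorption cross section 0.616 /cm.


k_inf = nu * Sigma_f / Sigma_a
k_inf = 2.63 * 0.254 / 0.616
k_inf = 1.0844

1.0844


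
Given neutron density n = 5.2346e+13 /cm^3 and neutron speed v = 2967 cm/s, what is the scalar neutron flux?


phi = n * v
phi = 5.2346e+13 * 2967
phi = 1.5531e+17 /cm^2/s

1.5531e+17


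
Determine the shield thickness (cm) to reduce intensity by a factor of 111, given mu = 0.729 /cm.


x = ln(factor) / mu
x = ln(111) / 0.729
x = 6.4603 cm

6.4603


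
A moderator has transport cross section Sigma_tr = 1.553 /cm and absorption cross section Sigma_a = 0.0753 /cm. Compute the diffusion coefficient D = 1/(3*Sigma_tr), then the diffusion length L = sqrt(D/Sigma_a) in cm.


D = 1 / (3 * Sigma_tr) = 1 / (3 * 1.553) = 0.2146383 cm
L = sqrt(D / Sigma_a)
L = sqrt(0.2146383 / 0.0753)
L = 1.6883 cm

1.6883


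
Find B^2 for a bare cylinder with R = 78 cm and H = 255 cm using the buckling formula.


B^2 = (2.405/R)^2 + (pi/H)^2
B^2 = (2.405/78)^2 + (pi/255)^2
B^2 = 0.0011025 /cm^2

0.0011025


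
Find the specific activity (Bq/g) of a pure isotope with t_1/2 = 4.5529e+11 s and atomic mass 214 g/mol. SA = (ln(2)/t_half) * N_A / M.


lambda = ln(2) / t_half = ln(2) / 4.5529e+11 = 1.522430e-12 /s
SA = lambda * N_A / M
SA = 1.522430e-12 * 6.022e23 / 214
SA = 4.2841e+09 Bq/g

4.2841e+09


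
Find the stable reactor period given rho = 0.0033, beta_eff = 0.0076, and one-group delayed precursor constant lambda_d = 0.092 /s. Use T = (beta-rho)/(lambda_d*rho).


T = (beta - rho) / (lambda_d * rho)
T = (0.0076 - 0.0033) / (0.092 * 0.0033)
T = 14.163 s

14.163


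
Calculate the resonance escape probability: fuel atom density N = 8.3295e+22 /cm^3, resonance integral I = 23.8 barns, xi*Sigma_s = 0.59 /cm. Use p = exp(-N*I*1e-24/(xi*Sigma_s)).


p = exp(-N * I * 1e-24 / (xi*Sigma_s))
p = exp(-8.3295e+22 * 23.8 * 1e-24 / 0.59)
p = 0.034734

0.034734


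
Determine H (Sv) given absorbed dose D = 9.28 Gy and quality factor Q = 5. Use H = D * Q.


H = D * Q
H = 9.28 * 5
H = 46.400 Sv

46.400


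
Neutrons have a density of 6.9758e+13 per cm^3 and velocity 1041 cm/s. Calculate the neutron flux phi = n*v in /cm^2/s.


phi = n * v
phi = 6.9758e+13 * 1041
phi = 7.2618e+16 /cm^2/s

7.2618e+16


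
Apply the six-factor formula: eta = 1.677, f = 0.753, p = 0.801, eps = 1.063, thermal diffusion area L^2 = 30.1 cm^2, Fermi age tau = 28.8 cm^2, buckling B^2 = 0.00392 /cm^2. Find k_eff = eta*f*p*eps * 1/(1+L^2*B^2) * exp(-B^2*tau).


k_inf = eta*f*p*eps = 1.677*0.753*0.801*1.063 = 1.075211
P_TNL = 1/(1 + L^2*B^2) = 1/(1 + 30.1*0.00392) = 0.8944608
P_FNL = exp(-B^2*tau) = exp(-0.00392*28.8) = 0.8932436
k_eff = k_inf * P_TNL * P_FNL = 1.075211 * 0.8944608 * 0.8932436
k_eff = 0.85906

0.85906


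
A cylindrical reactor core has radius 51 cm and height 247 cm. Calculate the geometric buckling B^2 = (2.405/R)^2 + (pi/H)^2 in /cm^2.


B^2 = (2.405/R)^2 + (pi/H)^2
B^2 = (2.405/51)^2 + (pi/247)^2
B^2 = 0.0023855 /cm^2

0.0023855


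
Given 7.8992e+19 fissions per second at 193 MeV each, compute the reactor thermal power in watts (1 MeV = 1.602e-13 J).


P = fission_rate * E_MeV * 1.602e-13
P = 7.8992e+19 * 193 * 1.602e-13
P = 2.4423e+09 W

2.4423e+09


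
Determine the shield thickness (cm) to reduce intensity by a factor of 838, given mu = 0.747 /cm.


x = ln(factor) / mu
x = ln(838) / 0.747
x = 9.0107 cm

9.0107


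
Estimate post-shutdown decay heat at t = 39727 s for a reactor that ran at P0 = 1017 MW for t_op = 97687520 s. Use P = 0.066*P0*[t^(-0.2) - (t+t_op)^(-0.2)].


P/P0 = 0.066 * [t^(-0.2) - (t + t_op)^(-0.2)]
P/P0 = 0.066 * [39727^(-0.2) - (39727 + 97687520)^(-0.2)]
P/P0 = 0.066 * [0.1202771 - 0.02523463] = 0.006272803
P = 1017 * 0.006272803 = 6.3794 MW

6.3794


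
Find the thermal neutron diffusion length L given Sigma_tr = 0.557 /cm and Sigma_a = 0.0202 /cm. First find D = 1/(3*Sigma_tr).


D = 1 / (3 * Sigma_tr) = 1 / (3 * 0.557) = 0.5984440 cm
L = sqrt(D / Sigma_a)
L = sqrt(0.5984440 / 0.0202)
L = 5.4430 cm

5.4430


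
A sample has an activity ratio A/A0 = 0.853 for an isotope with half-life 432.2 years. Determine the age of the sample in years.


lambda = ln(2) / t_half = ln(2) / 432.2 = 0.001603765 /yr
t = -ln(A/A0) / lambda
t = -ln(0.853) / 0.001603765
t = 99.139 yr

99.139


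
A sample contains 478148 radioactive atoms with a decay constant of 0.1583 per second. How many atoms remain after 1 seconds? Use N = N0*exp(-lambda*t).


N = N0 * exp(-lambda * t)
N = 478148 * exp(-0.1583 * 1)
N = 408144

408144


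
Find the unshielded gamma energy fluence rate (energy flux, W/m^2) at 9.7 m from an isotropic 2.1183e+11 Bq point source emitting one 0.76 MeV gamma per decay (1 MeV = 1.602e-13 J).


psi = A * E * 1.602e-13 / (4*pi*r^2)
psi = 2.1183e+11 * 0.76 * 1.602e-13 / (4*pi*9.7^2)
psi = 2.1813e-05 W/m^2

2.1813e-05


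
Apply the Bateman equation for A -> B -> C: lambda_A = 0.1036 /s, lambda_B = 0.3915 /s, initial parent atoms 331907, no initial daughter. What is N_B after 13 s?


N_B(t) = lambda_A * N_A0 / (lambda_B - lambda_A) * [exp(-lambda_A*t) - exp(-lambda_B*t)]
exp(-0.1036*13) = 0.2600712; exp(-0.3915*13) = 0.006161100
N_B = 0.1036 * 331907 / (0.3915 - 0.1036) * (0.2600712 - 0.006161100)
N_B = 30326

30326


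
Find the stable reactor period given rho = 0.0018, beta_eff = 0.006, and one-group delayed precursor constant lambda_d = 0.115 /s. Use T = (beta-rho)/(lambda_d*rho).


T = (beta - rho) / (lambda_d * rho)
T = (0.006 - 0.0018) / (0.115 * 0.0018)
T = 20.290 s

20.290


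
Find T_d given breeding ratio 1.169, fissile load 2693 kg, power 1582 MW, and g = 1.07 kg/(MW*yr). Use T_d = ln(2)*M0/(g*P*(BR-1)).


Breeding gain G = BR - 1 = 1.169 - 1 = 0.169
Fissile production rate = g * P * G = 1.07 * 1582 * 0.169 = 286.07306 kg/yr
T_d = ln(2) * M0 / (g * P * G)
T_d = ln(2) * 2693 / 286.07306 = 6.5251 yr

6.5251


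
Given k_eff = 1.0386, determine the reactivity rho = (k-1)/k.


rho = (k_eff - 1) / k_eff
rho = (1.0386 - 1) / 1.0386
rho = 0.037165

0.037165


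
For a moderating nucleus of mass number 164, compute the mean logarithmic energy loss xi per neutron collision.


xi = 1 + (A-1)^2/(2A) * ln((A-1)/(A+1))
xi = 1 + (164-1)^2/(2*164) * ln((164-1)/(164 +1))
xi = 0.012146

0.012146


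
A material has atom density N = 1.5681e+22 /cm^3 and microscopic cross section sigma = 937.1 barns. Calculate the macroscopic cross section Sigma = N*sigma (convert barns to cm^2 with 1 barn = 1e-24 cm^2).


Sigma = N * sigma_barns * 1e-24
Sigma = 1.5681e+22 * 937.1 * 1e-24
Sigma = 14.695 /cm

14.695


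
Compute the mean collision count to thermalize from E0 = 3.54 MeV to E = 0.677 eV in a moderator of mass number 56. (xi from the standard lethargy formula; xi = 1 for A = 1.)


xi = 1 + (A-1)^2/(2A)*ln((A-1)/(A+1)) = 0.03529286 (for A = 56)
n = ln(E0/E) / xi
n = ln(3.54e6 / 0.677) / 0.03529286
n = ln(5.228951e+06) / 0.03529286 = 438.32

438.32


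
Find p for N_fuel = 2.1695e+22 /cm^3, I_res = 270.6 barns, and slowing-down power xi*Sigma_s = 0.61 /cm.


p = exp(-N * I * 1e-24 / (xi*Sigma_s))
p = exp(-2.1695e+22 * 270.6 * 1e-24 / 0.61)
p = 6.6120e-05

6.6120e-05


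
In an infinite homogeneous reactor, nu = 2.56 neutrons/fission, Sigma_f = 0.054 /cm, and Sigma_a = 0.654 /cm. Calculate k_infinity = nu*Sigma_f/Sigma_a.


k_inf = nu * Sigma_f / Sigma_a
k_inf = 2.56 * 0.054 / 0.654
k_inf = 0.21138

0.21138


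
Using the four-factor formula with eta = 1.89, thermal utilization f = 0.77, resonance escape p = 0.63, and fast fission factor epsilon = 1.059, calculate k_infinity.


k_inf = eta * f * p * epsilon
k_inf = 1.89 * 0.77 * 0.63 * 1.059
k_inf = 0.97093

0.97093


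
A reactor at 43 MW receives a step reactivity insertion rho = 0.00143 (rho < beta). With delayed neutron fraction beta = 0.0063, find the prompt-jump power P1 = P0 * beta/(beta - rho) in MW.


P1/P0 = beta / (beta - rho)
P1/P0 = 0.0063 / (0.0063 - 0.00143) = 1.293634
P1 = 43 * 1.293634 = 55.626 MW

55.626


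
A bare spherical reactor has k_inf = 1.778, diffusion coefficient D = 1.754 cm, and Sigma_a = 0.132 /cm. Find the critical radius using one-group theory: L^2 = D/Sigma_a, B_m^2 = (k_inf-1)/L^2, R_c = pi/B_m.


L^2 = D / Sigma_a = 1.754 / 0.132 = 13.28788 cm^2
B_m^2 = (k_inf - 1) / L^2 = (1.778 - 1) / 13.28788 = 0.05854960 /cm^2
For a bare sphere: B_g = pi/R, so R_c = pi / sqrt(B_m^2)
R_c = pi / sqrt(0.05854960) = 12.983 cm

12.983
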